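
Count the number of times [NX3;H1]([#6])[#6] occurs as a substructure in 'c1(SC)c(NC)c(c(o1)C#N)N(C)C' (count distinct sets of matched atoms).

[NX3;H1]([#6])[#6] is the SMARTS for a secondary amine: a trivalent nitrogen with one H, bonded to two carbons.
Exactly one fragment in the molecule meets all constraints, giving 1 match.

1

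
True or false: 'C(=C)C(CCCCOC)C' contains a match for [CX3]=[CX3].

The pattern [CX3]=[CX3] describes a non-aromatic C=C double bond between two sp2 carbons — an alkene.
The molecule carries a vinyl group (-CH=CH2), whose atoms satisfy every constraint of the query, so the pattern matches.

True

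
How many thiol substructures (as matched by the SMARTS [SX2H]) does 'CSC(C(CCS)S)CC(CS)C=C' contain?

[SX2H] is the SMARTS for a thiol: an aliphatic sulfur with two connections, one being H.
The molecule carries 3 separate instances of a thiol (-SH) meeting every constraint; each maps to a distinct set of atoms, giving 3 matches.

3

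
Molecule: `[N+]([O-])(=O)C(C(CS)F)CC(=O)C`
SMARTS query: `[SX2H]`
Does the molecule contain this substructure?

Yes

The pattern [SX2H] describes an aliphatic sulfur with two connections, one being H — a thiol.
The molecule carries a thiol (-SH), whose atoms satisfy every constraint of the query, so the pattern matches.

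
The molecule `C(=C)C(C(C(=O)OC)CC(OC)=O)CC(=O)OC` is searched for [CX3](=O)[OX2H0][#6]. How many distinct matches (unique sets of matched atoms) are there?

[CX3](=O)[OX2H0][#6] is the SMARTS for an ester: a carbonyl carbon bonded to an oxygen that is itself bonded to carbon (no H on that O).
The molecule carries 3 separate instances of a methyl-ester group (-C(=O)OCH3) meeting every constraint; each maps to a distinct set of atoms, giving 3 matches.

3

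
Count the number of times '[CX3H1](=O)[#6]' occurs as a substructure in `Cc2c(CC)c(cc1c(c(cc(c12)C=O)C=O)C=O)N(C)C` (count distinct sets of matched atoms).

[CX3H1](=O)[#6] is the SMARTS for an aldehyde: an sp2 carbon with one H, double-bonded to O and single-bonded to carbon.
The molecule carries 3 separate instances of an aldehyde (-CHO) meeting every constraint; each maps to a distinct set of atoms, giving 3 matches.

3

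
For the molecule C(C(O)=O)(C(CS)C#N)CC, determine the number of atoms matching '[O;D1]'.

2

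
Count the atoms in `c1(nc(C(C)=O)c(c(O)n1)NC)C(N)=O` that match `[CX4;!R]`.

2

The query [CX4;!R] means: aliphatic carbon with four total connections, not in a ring.
Check the 15 heavy atoms by environment: 2× n (aromatic, X2, in 6-ring) → no; 4× c (aromatic, X3, in 6-ring) → no; 1× O (X2, acyclic) → no; 2× N (X3, acyclic) → no; 2× C (X4, acyclic) → match; 2× C (X3, acyclic) → no; 2× O (X1, acyclic) → no.
That gives 2 matching atoms.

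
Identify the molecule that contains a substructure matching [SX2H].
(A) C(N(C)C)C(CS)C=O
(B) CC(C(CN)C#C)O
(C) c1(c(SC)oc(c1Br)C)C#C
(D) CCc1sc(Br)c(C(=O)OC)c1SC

[SX2H] describes an aliphatic sulfur with two connections, one being H (a thiol).
(A) contains a thiol (-SH), which satisfies every atom and bond constraint.
(B) has a hydroxyl group (-OH) but it is an -OH, not an -SH.
(C) has a methylthio ether (-SCH3) but the sulfur has H0 (bonded to two carbons), not H1.
(D) has a methylthio ether (-SCH3) but the sulfur has H0 (bonded to two carbons), not H1.
So the answer is (A).

A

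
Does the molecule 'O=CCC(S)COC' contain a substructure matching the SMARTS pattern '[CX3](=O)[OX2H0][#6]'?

No

The pattern [CX3](=O)[OX2H0][#6] describes a carbonyl carbon bonded to an oxygen that is itself bonded to carbon (no H on that O) — an ester.
The closest candidate here is a methoxy ether (-OCH3), but the ether oxygen is not adjacent to a C=O carbon. No other fragment satisfies the full query, so there is no match.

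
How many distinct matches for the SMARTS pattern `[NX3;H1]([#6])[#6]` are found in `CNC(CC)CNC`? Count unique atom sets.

2

[NX3;H1]([#6])[#6] is the SMARTS for a secondary amine: a trivalent nitrogen with one H, bonded to two carbons.
The molecule carries 2 separate instances of an N-methylamino group (-NHCH3) meeting every constraint; each maps to a distinct set of atoms, giving 2 matches.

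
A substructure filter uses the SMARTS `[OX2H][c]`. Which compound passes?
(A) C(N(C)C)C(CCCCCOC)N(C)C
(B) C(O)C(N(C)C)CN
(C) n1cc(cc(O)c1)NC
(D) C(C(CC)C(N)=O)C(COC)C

[OX2H][c] describes a hydroxyl oxygen attached to an aromatic carbon (a phenol).
(A) has a methoxy ether (-OCH3) but the oxygen has H0, not H1.
(B) has a hydroxyl group (-OH) but the -OH is on an aliphatic carbon, not an aromatic c.
(C) contains a hydroxyl group (-OH), which satisfies every atom and bond constraint.
(D) has a methoxy ether (-OCH3) but the oxygen has H0, not H1.
So the answer is (C).

C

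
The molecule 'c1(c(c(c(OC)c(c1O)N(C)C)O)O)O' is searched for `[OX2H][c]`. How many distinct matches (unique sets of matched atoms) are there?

4

[OX2H][c] is the SMARTS for a phenol: a hydroxyl oxygen attached to an aromatic carbon.
The molecule carries 4 separate instances of a hydroxyl group (-OH) meeting every constraint; each maps to a distinct set of atoms, giving 4 matches.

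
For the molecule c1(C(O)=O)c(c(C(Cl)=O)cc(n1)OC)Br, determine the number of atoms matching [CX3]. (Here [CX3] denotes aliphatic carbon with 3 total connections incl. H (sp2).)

2

Check the 15 heavy atoms by environment: 1× n (aromatic, X2) → no; 5× c (aromatic, X3) → no; 2× C (X3) → match; 2× O (X1) → no; 1× Cl (X1) → no; 2× O (X2) → no; 1× C (X4) → no; 1× Br (X1) → no.
That gives 2 matching atoms.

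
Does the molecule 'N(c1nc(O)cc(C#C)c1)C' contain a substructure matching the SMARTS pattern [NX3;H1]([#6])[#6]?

Yes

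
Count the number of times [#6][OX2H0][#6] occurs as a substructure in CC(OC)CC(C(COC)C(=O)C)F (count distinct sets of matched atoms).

2

[#6][OX2H0][#6] is the SMARTS for an ether: an aliphatic oxygen bridging two carbons with no H on the oxygen.
The molecule carries 2 separate instances of a methoxy ether (-OCH3) meeting every constraint; each maps to a distinct set of atoms, giving 2 matches.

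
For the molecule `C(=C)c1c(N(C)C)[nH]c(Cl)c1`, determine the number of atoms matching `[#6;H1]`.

The query [#6;H1] means: any carbon bearing exactly one hydrogen.
Check the 11 heavy atoms by environment: 1× n (aromatic, H1) → no; 3× c (aromatic, H0) → no; 1× c (aromatic, H1) → match; 1× C (H1) → match; 1× C (H2) → no; 1× Cl (H0) → no; 1× N (H0) → no; 2× C (H3) → no.
Summing the matching environments: 1 + 1 = 2 matching atoms.

2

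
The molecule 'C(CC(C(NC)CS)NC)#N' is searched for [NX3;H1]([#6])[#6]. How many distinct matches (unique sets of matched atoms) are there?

2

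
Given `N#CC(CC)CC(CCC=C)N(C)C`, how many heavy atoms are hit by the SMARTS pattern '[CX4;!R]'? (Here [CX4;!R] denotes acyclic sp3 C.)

The query [CX4;!R] means: aliphatic carbon with four total connections, not in a ring.
Check the 14 heavy atoms by environment: 9× C (X4, acyclic) → match; 1× N (X3, acyclic) → no; 1× C (X2, acyclic) → no; 1× N (X1, acyclic) → no; 2× C (X3, acyclic) → no.
That gives 9 matching atoms.

9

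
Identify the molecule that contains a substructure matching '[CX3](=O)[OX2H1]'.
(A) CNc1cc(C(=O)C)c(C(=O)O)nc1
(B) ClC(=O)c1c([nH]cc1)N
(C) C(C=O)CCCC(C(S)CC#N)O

[CX3](=O)[OX2H1] describes an sp2 carbon double-bonded to O and single-bonded to an -OH oxygen (a carboxylic acid).
(A) contains a carboxylic acid group (-C(=O)OH), which satisfies every atom and bond constraint.
(B) has an acyl chloride (-C(=O)Cl) but the carbonyl is bonded to Cl, not to an -OH oxygen.
(C) has an aldehyde (-CHO) but there is no singly-bonded oxygen on the carbonyl carbon.
So the answer is (A).

A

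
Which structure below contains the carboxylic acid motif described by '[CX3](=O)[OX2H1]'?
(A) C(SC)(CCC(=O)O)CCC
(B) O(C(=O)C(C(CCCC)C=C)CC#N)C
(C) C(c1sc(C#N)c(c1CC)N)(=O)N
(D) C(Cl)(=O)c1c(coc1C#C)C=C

A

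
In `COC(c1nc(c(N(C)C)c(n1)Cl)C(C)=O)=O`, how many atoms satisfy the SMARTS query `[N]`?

Check the 17 heavy atoms by environment: 2× n (aromatic) → no; 4× c (aromatic) → no; 1× N → match; 6× C → no; 1× Cl → no; 3× O → no.
That gives 1 matching atom.

1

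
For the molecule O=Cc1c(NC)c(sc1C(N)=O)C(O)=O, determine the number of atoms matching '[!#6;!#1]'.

7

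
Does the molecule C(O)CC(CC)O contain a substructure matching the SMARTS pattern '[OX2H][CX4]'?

Yes

The pattern [OX2H][CX4] describes a hydroxyl oxygen bound to an sp3 (X4) carbon — an aliphatic alcohol.
The molecule carries a hydroxyl group (-OH), whose atoms satisfy every constraint of the query, so the pattern matches.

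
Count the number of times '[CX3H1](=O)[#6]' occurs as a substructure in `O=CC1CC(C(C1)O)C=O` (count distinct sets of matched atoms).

2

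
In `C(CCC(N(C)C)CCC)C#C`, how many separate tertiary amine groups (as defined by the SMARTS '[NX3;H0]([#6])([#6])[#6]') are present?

[NX3;H0]([#6])([#6])[#6] is the SMARTS for a tertiary amine: a trivalent nitrogen with no H, bonded to three carbons.
Exactly one fragment in the molecule meets all constraints, giving 1 match.

1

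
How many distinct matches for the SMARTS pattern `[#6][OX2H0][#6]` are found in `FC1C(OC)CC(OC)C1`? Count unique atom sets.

[#6][OX2H0][#6] is the SMARTS for an ether: an aliphatic oxygen bridging two carbons with no H on the oxygen.
The molecule carries 2 separate instances of a methoxy ether (-OCH3) meeting every constraint; each maps to a distinct set of atoms, giving 2 matches.

2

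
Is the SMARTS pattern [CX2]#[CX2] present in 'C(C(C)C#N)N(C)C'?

The pattern [CX2]#[CX2] describes a carbon-carbon triple bond — an alkyne.
The closest candidate here is a nitrile (-C#N), but the triple bond is C#N, not C#C. No other fragment satisfies the full query, so there is no match.

No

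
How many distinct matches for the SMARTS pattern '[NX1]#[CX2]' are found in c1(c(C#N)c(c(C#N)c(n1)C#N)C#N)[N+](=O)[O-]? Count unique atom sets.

4

[NX1]#[CX2] is the SMARTS for a nitrile: a nitrogen triple-bonded to a two-connected carbon.
The molecule carries 4 separate instances of a nitrile (-C#N) meeting every constraint; each maps to a distinct set of atoms, giving 4 matches.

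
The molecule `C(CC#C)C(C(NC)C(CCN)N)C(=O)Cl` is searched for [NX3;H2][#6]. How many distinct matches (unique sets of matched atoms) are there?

[NX3;H2][#6] is the SMARTS for a primary amine: a trivalent nitrogen with two H attached to carbon.
The molecule carries 2 separate instances of a primary amino group (-NH2) meeting every constraint; each maps to a distinct set of atoms, giving 2 matches.

2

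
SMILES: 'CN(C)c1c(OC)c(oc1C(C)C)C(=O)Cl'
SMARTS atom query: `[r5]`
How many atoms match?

5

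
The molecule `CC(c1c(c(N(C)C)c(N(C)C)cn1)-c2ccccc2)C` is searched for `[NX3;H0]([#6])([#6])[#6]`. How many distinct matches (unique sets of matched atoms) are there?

[NX3;H0]([#6])([#6])[#6] is the SMARTS for a tertiary amine: a trivalent nitrogen with no H, bonded to three carbons.
The molecule carries 2 separate instances of a dimethylamino group (-N(CH3)2) meeting every constraint; each maps to a distinct set of atoms, giving 2 matches.

2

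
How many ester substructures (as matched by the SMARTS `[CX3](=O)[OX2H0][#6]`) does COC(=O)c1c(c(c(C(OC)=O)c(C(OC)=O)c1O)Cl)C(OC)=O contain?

[CX3](=O)[OX2H0][#6] is the SMARTS for an ester: a carbonyl carbon bonded to an oxygen that is itself bonded to carbon (no H on that O).
The molecule carries 4 separate instances of a methyl-ester group (-C(=O)OCH3) meeting every constraint; each maps to a distinct set of atoms, giving 4 matches.

4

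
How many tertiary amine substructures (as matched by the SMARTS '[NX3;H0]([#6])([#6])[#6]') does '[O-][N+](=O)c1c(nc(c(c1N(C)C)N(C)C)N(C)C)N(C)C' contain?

4

[NX3;H0]([#6])([#6])[#6] is the SMARTS for a tertiary amine: a trivalent nitrogen with no H, bonded to three carbons.
The molecule carries 4 separate instances of a dimethylamino group (-N(CH3)2) meeting every constraint; each maps to a distinct set of atoms, giving 4 matches.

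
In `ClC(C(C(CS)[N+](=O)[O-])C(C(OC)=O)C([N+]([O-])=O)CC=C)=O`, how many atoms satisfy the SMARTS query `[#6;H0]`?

2

Check the 22 heavy atoms by environment: 3× C (H2) → no; 5× C (H1) → no; 2× C (H0) → match; 5× O (H0) → no; 1× C (H3) → no; 2× N (charge +1, H0) → no; 2× O (charge -1, H0) → no; 1× Cl (H0) → no; 1× S (H1) → no.
That gives 2 matching atoms.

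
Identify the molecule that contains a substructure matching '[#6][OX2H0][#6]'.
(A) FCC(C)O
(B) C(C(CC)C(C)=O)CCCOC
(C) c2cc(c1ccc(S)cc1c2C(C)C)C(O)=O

[#6][OX2H0][#6] describes an aliphatic oxygen bridging two carbons with no H on the oxygen (an ether).
(A) has a hydroxyl group (-OH) but the oxygen has H1, not H0 bridging two carbons.
(B) contains a methoxy ether (-OCH3), which satisfies every atom and bond constraint.
(C) has a carboxylic acid group (-C(=O)OH) but the -OH oxygen has H1; the =O is OX1, not OX2.
So the answer is (B).

B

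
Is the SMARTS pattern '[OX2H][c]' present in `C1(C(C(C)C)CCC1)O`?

The pattern [OX2H][c] describes a hydroxyl oxygen attached to an aromatic carbon — a phenol.
The closest candidate here is a hydroxyl group (-OH), but the -OH is on an aliphatic carbon, not an aromatic c. No other fragment satisfies the full query, so there is no match.

No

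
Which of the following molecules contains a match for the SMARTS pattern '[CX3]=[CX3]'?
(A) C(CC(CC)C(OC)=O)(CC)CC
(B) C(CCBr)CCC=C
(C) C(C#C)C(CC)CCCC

[CX3]=[CX3] describes a non-aromatic C=C double bond between two sp2 carbons (an alkene).
(A) has an ethyl group (-CH2CH3) but its C-C bond is a single bond between CX4 carbons, not CX3=CX3.
(B) contains a vinyl group (-CH=CH2), which satisfies every atom and bond constraint.
(C) has an ethyl group (-CH2CH3) but its C-C bond is a single bond between CX4 carbons, not CX3=CX3.
So the answer is (B).

B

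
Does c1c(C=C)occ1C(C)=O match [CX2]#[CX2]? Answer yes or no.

No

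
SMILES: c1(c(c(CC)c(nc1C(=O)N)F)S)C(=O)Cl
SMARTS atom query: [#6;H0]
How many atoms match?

7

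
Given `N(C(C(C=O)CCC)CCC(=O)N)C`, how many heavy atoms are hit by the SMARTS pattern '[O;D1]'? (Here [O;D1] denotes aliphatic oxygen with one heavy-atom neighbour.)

Check the 14 heavy atoms by environment: 2× C (D1) → no; 5× C (D2) → no; 3× C (D3) → no; 1× N (D2) → no; 2× O (D1) → match; 1× N (D1) → no.
That gives 2 matching atoms.

2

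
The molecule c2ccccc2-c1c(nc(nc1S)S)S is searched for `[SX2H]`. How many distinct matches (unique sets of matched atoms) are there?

3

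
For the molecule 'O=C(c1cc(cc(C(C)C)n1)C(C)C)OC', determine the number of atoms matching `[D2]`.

4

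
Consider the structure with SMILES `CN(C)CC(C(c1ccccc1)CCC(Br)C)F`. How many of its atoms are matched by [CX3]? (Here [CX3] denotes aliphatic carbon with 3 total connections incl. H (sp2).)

0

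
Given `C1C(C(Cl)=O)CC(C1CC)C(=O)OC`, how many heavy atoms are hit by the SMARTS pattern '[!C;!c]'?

4

The query [!C;!c] means: neither aliphatic nor aromatic carbon — same as [!#6].
Check the 14 heavy atoms by environment: 10× C → no; 3× O → match; 1× Cl → match.
Summing the matching environments: 3 + 1 = 4 matching atoms.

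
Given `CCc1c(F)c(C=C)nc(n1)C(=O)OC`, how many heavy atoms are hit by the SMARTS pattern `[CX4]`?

3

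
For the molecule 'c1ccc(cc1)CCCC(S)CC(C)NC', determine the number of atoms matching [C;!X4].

Check the 16 heavy atoms by environment: 8× C (X4) → no; 6× c (aromatic, X3) → no; 1× S (X2) → no; 1× N (X3) → no.
No environment satisfies the query, so 0 matching atoms.

0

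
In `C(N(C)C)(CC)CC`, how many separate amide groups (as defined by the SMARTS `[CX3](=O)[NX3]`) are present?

0

[CX3](=O)[NX3] is the SMARTS for an amide: a carbonyl carbon bonded to a trivalent nitrogen.
No fragment in the molecule satisfies every constraint, giving 0 matches.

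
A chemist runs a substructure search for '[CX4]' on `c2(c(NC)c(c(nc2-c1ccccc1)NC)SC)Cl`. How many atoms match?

3

The query [CX4] means: C with X4: aliphatic carbon with exactly 4 total connections (bonds + H).
Check the 19 heavy atoms by environment: 1× n (aromatic, X2) → no; 11× c (aromatic, X3) → no; 2× N (X3) → no; 3× C (X4) → match; 1× Cl (X1) → no; 1× S (X2) → no.
That gives 3 matching atoms.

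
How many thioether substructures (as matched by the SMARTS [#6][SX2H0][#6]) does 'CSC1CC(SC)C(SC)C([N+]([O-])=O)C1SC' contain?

[#6][SX2H0][#6] is the SMARTS for a thioether: an aliphatic sulfur bridging two carbons with no H on the sulfur.
The molecule carries 4 separate instances of a methylthio ether (-SCH3) meeting every constraint; each maps to a distinct set of atoms, giving 4 matches.

4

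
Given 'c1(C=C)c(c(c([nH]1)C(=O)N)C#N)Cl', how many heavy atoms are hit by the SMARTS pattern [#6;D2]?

The query [#6;D2] means: any carbon bonded to exactly two heavy atoms.
Check the 13 heavy atoms by environment: 1× n (aromatic, D2) → no; 4× c (aromatic, D3) → no; 1× C (D3) → no; 1× O (D1) → no; 2× N (D1) → no; 2× C (D2) → match; 1× C (D1) → no; 1× Cl (D1) → no.
That gives 2 matching atoms.

2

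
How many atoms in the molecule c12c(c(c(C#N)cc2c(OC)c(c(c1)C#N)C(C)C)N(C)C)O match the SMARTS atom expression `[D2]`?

5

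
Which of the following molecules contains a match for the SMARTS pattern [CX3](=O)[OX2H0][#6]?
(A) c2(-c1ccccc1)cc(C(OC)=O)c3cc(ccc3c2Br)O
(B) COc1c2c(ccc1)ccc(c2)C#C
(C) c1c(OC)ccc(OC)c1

[CX3](=O)[OX2H0][#6] describes a carbonyl carbon bonded to an oxygen that is itself bonded to carbon (no H on that O) (an ester).
(A) contains a methyl-ester group (-C(=O)OCH3), which satisfies every atom and bond constraint.
(B) has a methoxy ether (-OCH3) but the ether oxygen is not adjacent to a C=O carbon.
(C) has a methoxy ether (-OCH3) but the ether oxygen is not adjacent to a C=O carbon.
So the answer is (A).

A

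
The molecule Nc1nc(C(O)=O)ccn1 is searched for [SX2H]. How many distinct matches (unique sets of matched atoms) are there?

0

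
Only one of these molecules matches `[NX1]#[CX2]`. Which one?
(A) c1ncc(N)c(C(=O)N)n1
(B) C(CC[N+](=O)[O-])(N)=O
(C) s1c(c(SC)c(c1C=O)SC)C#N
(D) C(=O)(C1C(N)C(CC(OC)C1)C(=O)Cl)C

C

[NX1]#[CX2] describes a nitrogen triple-bonded to a two-connected carbon (a nitrile).
(A) has a primary amino group (-NH2) but the nitrogen is NX3 (three connections), not NX1 triple-bonded.
(B) has a primary amide (-C(=O)NH2) but the nitrogen is NX3, not NX1.
(C) contains a nitrile (-C#N), which satisfies every atom and bond constraint.
(D) has a primary amino group (-NH2) but the nitrogen is NX3 (three connections), not NX1 triple-bonded.
So the answer is (C).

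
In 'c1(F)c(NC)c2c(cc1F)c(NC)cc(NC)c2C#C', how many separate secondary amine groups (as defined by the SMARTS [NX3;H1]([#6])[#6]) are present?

3

[NX3;H1]([#6])[#6] is the SMARTS for a secondary amine: a trivalent nitrogen with one H, bonded to two carbons.
The molecule carries 3 separate instances of an N-methylamino group (-NHCH3) meeting every constraint; each maps to a distinct set of atoms, giving 3 matches.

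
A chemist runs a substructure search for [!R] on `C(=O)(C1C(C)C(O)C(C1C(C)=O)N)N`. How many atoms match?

9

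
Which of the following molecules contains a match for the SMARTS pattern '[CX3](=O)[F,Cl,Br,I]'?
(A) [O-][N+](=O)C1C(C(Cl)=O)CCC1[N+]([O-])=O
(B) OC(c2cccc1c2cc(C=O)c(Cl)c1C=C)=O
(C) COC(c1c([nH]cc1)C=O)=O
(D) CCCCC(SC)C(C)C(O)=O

A

[CX3](=O)[F,Cl,Br,I] describes a carbonyl carbon bonded to a halogen (an acyl halide).
(A) contains an acyl chloride (-C(=O)Cl), which satisfies every atom and bond constraint.
(B) has a carboxylic acid group (-C(=O)OH) but the carbonyl is bonded to -OH, not to a halogen.
(C) has a methyl-ester group (-C(=O)OCH3) but the carbonyl is bonded to -O-C, not to a halogen.
(D) has a carboxylic acid group (-C(=O)OH) but the carbonyl is bonded to -OH, not to a halogen.
So the answer is (A).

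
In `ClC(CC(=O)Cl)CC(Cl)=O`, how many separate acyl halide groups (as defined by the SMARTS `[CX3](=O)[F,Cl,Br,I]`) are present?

2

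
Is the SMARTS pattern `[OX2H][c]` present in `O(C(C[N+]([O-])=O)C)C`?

No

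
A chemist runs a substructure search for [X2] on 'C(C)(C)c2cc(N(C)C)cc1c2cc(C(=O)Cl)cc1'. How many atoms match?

0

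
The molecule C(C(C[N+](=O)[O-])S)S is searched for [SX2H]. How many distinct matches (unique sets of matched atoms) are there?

[SX2H] is the SMARTS for a thiol: an aliphatic sulfur with two connections, one being H.
The molecule carries 2 separate instances of a thiol (-SH) meeting every constraint; each maps to a distinct set of atoms, giving 2 matches.

2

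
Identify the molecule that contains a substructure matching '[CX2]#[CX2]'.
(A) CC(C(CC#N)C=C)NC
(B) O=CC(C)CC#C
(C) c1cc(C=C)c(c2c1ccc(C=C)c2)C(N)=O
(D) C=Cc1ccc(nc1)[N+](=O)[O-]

B

[CX2]#[CX2] describes a carbon-carbon triple bond (an alkyne).
(A) has a vinyl group (-CH=CH2) but the C=C is a double bond; both carbons are CX3, not CX2.
(B) contains an ethynyl group (-C#CH), which satisfies every atom and bond constraint.
(C) has a vinyl group (-CH=CH2) but the C=C is a double bond; both carbons are CX3, not CX2.
(D) has a vinyl group (-CH=CH2) but the C=C is a double bond; both carbons are CX3, not CX2.
So the answer is (B).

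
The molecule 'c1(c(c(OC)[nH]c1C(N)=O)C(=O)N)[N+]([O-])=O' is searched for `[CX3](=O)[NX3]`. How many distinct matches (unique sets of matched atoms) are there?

2

[CX3](=O)[NX3] is the SMARTS for an amide: a carbonyl carbon bonded to a trivalent nitrogen.
The molecule carries 2 separate instances of a primary amide (-C(=O)NH2) meeting every constraint; each maps to a distinct set of atoms, giving 2 matches.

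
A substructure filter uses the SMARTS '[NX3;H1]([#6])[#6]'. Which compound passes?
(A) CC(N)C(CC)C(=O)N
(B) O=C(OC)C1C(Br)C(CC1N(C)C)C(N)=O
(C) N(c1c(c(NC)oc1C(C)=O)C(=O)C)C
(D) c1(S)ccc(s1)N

[NX3;H1]([#6])[#6] describes a trivalent nitrogen with one H, bonded to two carbons (a secondary amine).
(A) has a primary amino group (-NH2) but the nitrogen has H2 and only one carbon neighbour.
(B) has a primary amide (-C(=O)NH2) but the -C(=O)NH2 nitrogen has H2, not H1.
(C) contains an N-methylamino group (-NHCH3), which satisfies every atom and bond constraint.
(D) has a primary amino group (-NH2) but the nitrogen has H2 and only one carbon neighbour.
So the answer is (C).

C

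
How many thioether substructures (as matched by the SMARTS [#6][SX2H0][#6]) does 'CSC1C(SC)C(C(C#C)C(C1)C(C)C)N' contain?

2

[#6][SX2H0][#6] is the SMARTS for a thioether: an aliphatic sulfur bridging two carbons with no H on the sulfur.
The molecule carries 2 separate instances of a methylthio ether (-SCH3) meeting every constraint; each maps to a distinct set of atoms, giving 2 matches.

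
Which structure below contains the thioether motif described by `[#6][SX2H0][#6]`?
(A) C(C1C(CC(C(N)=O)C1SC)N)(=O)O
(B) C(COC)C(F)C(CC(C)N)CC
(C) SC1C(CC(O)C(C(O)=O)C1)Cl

[#6][SX2H0][#6] describes an aliphatic sulfur bridging two carbons with no H on the sulfur (a thioether).
(A) contains a methylthio ether (-SCH3), which satisfies every atom and bond constraint.
(B) has a methoxy ether (-OCH3) but the bridging atom is O, not S.
(C) has a thiol (-SH) but the sulfur has H1, not H0 bridging two carbons.
So the answer is (A).

A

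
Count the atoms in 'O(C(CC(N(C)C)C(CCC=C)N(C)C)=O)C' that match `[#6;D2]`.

The query [#6;D2] means: any carbon bonded to exactly two heavy atoms.
Check the 17 heavy atoms by environment: 4× C (D2) → match; 3× C (D3) → no; 2× N (D3) → no; 6× C (D1) → no; 1× O (D1) → no; 1× O (D2) → no.
That gives 4 matching atoms.

4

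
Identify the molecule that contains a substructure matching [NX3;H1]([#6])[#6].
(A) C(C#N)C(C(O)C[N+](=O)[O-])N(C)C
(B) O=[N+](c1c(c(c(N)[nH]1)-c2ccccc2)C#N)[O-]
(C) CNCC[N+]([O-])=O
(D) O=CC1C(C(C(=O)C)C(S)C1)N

C

[NX3;H1]([#6])[#6] describes a trivalent nitrogen with one H, bonded to two carbons (a secondary amine).
(A) has a dimethylamino group (-N(CH3)2) but the nitrogen has H0, not H1.
(B) has a primary amino group (-NH2) but the nitrogen has H2 and only one carbon neighbour.
(C) contains an N-methylamino group (-NHCH3), which satisfies every atom and bond constraint.
(D) has a primary amino group (-NH2) but the nitrogen has H2 and only one carbon neighbour.
So the answer is (C).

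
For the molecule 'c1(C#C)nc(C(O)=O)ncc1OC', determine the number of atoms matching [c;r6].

The query [c;r6] means: aromatic carbon that belongs to a six-membered ring.
Check the 13 heavy atoms by environment: 2× n (aromatic, in 6-ring) → no; 4× c (aromatic, in 6-ring) → match; 3× O (acyclic) → no; 4× C (acyclic) → no.
That gives 4 matching atoms.

4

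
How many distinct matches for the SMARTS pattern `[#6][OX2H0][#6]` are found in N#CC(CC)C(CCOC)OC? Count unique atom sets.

2

[#6][OX2H0][#6] is the SMARTS for an ether: an aliphatic oxygen bridging two carbons with no H on the oxygen.
The molecule carries 2 separate instances of a methoxy ether (-OCH3) meeting every constraint; each maps to a distinct set of atoms, giving 2 matches.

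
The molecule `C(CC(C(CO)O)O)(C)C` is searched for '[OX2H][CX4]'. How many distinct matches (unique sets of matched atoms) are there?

3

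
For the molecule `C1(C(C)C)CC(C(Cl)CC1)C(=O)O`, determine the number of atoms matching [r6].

6

The query [r6] means: r6 matches atoms in a six-membered ring.
Check the 13 heavy atoms by environment: 6× C (in 6-ring) → match; 4× C (acyclic) → no; 2× O (acyclic) → no; 1× Cl (acyclic) → no.
That gives 6 matching atoms.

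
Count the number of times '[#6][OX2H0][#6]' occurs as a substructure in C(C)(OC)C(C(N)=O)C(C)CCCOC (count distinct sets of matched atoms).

2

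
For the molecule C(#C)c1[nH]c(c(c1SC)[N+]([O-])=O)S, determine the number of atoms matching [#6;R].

4

The query [#6;R] means: carbon that is part of a ring.
Check the 13 heavy atoms by environment: 1× n (aromatic, in 5-ring) → no; 4× c (aromatic, in 5-ring) → match; 2× S (acyclic) → no; 3× C (acyclic) → no; 1× N (charge +1, acyclic) → no; 1× O (charge -1, acyclic) → no; 1× O (acyclic) → no.
That gives 4 matching atoms.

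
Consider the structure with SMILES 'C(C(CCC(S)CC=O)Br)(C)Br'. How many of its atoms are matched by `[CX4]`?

7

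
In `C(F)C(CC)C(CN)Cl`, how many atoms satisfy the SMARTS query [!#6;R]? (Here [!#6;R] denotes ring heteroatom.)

0

The query [!#6;R] means: non-carbon atom that is part of a ring.
Check the 9 heavy atoms by environment: 6× C (acyclic) → no; 1× Cl (acyclic) → no; 1× N (acyclic) → no; 1× F (acyclic) → no.
No environment satisfies the query, so 0 matching atoms.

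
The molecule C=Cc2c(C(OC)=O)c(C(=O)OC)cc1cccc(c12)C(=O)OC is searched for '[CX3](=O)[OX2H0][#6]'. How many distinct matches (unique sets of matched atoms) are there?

3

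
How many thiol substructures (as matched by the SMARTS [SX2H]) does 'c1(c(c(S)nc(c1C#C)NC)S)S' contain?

3

[SX2H] is the SMARTS for a thiol: an aliphatic sulfur with two connections, one being H.
The molecule carries 3 separate instances of a thiol (-SH) meeting every constraint; each maps to a distinct set of atoms, giving 3 matches.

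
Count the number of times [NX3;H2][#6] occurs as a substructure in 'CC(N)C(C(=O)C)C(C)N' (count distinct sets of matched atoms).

2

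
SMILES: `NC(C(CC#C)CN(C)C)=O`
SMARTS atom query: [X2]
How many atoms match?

2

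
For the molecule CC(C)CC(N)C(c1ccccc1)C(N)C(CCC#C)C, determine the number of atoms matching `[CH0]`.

1

Check the 21 heavy atoms by environment: 3× C (H2) → no; 6× C (H1) → no; 2× N (H2) → no; 3× C (H3) → no; 1× C (H0) → match; 1× c (aromatic, H0) → no; 5× c (aromatic, H1) → no.
That gives 1 matching atom.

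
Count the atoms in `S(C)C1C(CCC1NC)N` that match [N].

2

The query [N] means: uppercase N matches aliphatic (non-aromatic) nitrogen only.
Check the 10 heavy atoms by environment: 7× C → no; 1× S → no; 2× N → match.
That gives 2 matching atoms.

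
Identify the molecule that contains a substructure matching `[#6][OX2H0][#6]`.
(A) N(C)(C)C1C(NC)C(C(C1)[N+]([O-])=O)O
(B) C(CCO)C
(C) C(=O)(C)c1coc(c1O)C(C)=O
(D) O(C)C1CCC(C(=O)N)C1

D

[#6][OX2H0][#6] describes an aliphatic oxygen bridging two carbons with no H on the oxygen (an ether).
(A) has a hydroxyl group (-OH) but the oxygen has H1, not H0 bridging two carbons.
(B) has a hydroxyl group (-OH) but the oxygen has H1, not H0 bridging two carbons.
(C) has a hydroxyl group (-OH) but the oxygen has H1, not H0 bridging two carbons.
(D) contains a methoxy ether (-OCH3), which satisfies every atom and bond constraint.
So the answer is (D).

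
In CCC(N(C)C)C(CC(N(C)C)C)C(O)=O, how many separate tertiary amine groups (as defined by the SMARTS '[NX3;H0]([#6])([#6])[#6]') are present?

[NX3;H0]([#6])([#6])[#6] is the SMARTS for a tertiary amine: a trivalent nitrogen with no H, bonded to three carbons.
The molecule carries 2 separate instances of a dimethylamino group (-N(CH3)2) meeting every constraint; each maps to a distinct set of atoms, giving 2 matches.

2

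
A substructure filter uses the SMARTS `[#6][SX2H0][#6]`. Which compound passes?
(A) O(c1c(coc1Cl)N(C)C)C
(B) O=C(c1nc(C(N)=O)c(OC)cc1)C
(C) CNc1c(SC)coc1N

C

[#6][SX2H0][#6] describes an aliphatic sulfur bridging two carbons with no H on the sulfur (a thioether).
(A) has a methoxy ether (-OCH3) but the bridging atom is O, not S.
(B) has a methoxy ether (-OCH3) but the bridging atom is O, not S.
(C) contains a methylthio ether (-SCH3), which satisfies every atom and bond constraint.
So the answer is (C).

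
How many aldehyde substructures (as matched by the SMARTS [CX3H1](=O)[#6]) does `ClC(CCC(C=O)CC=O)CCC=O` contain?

3

[CX3H1](=O)[#6] is the SMARTS for an aldehyde: an sp2 carbon with one H, double-bonded to O and single-bonded to carbon.
The molecule carries 3 separate instances of an aldehyde (-CHO) meeting every constraint; each maps to a distinct set of atoms, giving 3 matches.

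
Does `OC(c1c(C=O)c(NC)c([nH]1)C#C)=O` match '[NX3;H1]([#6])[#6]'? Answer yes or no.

The pattern [NX3;H1]([#6])[#6] describes a trivalent nitrogen with one H, bonded to two carbons — a secondary amine.
The molecule carries an N-methylamino group (-NHCH3), whose atoms satisfy every constraint of the query, so the pattern matches.

Yes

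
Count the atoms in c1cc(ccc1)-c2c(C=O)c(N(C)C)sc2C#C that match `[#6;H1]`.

The query [#6;H1] means: any carbon bearing exactly one hydrogen.
Check the 18 heavy atoms by environment: 1× s (aromatic, H0) → no; 5× c (aromatic, H0) → no; 5× c (aromatic, H1) → match; 2× C (H1) → match; 1× O (H0) → no; 1× N (H0) → no; 2× C (H3) → no; 1× C (H0) → no.
Summing the matching environments: 5 + 2 = 7 matching atoms.

7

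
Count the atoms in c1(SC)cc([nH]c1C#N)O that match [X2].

The query [X2] means: any atom with exactly two total connections (bonds + H).
Check the 10 heavy atoms by environment: 1× n (aromatic, X3) → no; 4× c (aromatic, X3) → no; 1× C (X2) → match; 1× N (X1) → no; 1× S (X2) → match; 1× C (X4) → no; 1× O (X2) → match.
Summing the matching environments: 1 + 1 + 1 = 3 matching atoms.

3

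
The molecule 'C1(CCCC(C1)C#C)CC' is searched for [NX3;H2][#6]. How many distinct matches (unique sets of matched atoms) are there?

0

[NX3;H2][#6] is the SMARTS for a primary amine: a trivalent nitrogen with two H attached to carbon.
No fragment in the molecule satisfies every constraint, giving 0 matches.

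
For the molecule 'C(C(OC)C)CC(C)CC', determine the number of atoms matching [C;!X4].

0

Check the 10 heavy atoms by environment: 9× C (X4) → no; 1× O (X2) → no.
No environment satisfies the query, so 0 matching atoms.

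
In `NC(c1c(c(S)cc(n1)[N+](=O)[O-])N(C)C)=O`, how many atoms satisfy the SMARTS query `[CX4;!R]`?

The query [CX4;!R] means: aliphatic carbon with four total connections, not in a ring.
Check the 16 heavy atoms by environment: 1× n (aromatic, X2, in 6-ring) → no; 5× c (aromatic, X3, in 6-ring) → no; 1× C (X3, acyclic) → no; 2× O (X1, acyclic) → no; 2× N (X3, acyclic) → no; 2× C (X4, acyclic) → match; 1× S (X2, acyclic) → no; 1× N (charge +1, X3, acyclic) → no; 1× O (charge -1, X1, acyclic) → no.
That gives 2 matching atoms.

2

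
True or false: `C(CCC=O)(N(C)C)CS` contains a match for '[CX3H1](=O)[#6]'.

The pattern [CX3H1](=O)[#6] describes an sp2 carbon with one H, double-bonded to O and single-bonded to carbon — an aldehyde.
The molecule carries an aldehyde (-CHO), whose atoms satisfy every constraint of the query, so the pattern matches.

True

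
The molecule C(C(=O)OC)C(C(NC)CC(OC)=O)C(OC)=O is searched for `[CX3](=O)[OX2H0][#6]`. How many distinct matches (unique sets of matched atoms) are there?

[CX3](=O)[OX2H0][#6] is the SMARTS for an ester: a carbonyl carbon bonded to an oxygen that is itself bonded to carbon (no H on that O).
The molecule carries 3 separate instances of a methyl-ester group (-C(=O)OCH3) meeting every constraint; each maps to a distinct set of atoms, giving 3 matches.

3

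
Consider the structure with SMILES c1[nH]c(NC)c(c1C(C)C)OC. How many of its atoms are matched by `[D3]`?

4

The query [D3] means: atom with exactly three heavy-atom neighbours.
Check the 12 heavy atoms by environment: 1× n (aromatic, D2) → no; 1× c (aromatic, D2) → no; 3× c (aromatic, D3) → match; 1× O (D2) → no; 4× C (D1) → no; 1× C (D3) → match; 1× N (D2) → no.
Summing the matching environments: 3 + 1 = 4 matching atoms.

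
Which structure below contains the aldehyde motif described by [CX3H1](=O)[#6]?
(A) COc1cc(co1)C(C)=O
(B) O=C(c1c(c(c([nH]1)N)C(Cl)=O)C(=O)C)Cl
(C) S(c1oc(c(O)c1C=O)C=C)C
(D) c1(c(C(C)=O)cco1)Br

C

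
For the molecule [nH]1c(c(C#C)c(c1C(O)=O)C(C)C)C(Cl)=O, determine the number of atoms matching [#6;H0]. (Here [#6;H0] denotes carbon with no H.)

7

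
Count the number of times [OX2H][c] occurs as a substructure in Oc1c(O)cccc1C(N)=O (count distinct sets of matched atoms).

2

[OX2H][c] is the SMARTS for a phenol: a hydroxyl oxygen attached to an aromatic carbon.
The molecule carries 2 separate instances of a hydroxyl group (-OH) meeting every constraint; each maps to a distinct set of atoms, giving 2 matches.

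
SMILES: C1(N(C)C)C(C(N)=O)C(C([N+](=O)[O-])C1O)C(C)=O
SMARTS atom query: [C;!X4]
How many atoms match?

2

The query [C;!X4] means: aliphatic carbon that does not have four total connections.
Check the 18 heavy atoms by environment: 8× C (X4) → no; 1× O (X2) → no; 2× C (X3) → match; 3× O (X1) → no; 2× N (X3) → no; 1× N (charge +1, X3) → no; 1× O (charge -1, X1) → no.
That gives 2 matching atoms.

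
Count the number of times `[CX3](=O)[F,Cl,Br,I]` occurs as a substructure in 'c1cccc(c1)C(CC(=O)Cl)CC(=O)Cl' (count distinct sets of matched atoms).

2

[CX3](=O)[F,Cl,Br,I] is the SMARTS for an acyl halide: a carbonyl carbon bonded to a halogen.
The molecule carries 2 separate instances of an acyl chloride (-C(=O)Cl) meeting every constraint; each maps to a distinct set of atoms, giving 2 matches.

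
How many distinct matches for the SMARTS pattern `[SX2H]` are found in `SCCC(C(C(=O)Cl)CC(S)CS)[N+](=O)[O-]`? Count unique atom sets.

[SX2H] is the SMARTS for a thiol: an aliphatic sulfur with two connections, one being H.
The molecule carries 3 separate instances of a thiol (-SH) meeting every constraint; each maps to a distinct set of atoms, giving 3 matches.

3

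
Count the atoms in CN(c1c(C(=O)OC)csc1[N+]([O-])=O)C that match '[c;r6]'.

0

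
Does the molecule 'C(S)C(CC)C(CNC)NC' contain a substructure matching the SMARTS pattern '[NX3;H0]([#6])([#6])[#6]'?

The pattern [NX3;H0]([#6])([#6])[#6] describes a trivalent nitrogen with no H, bonded to three carbons — a tertiary amine.
The closest candidate here is an N-methylamino group (-NHCH3), but the nitrogen still has one H (H1), not H0. No other fragment satisfies the full query, so there is no match.

No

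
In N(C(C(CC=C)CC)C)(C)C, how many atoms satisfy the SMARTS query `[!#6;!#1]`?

1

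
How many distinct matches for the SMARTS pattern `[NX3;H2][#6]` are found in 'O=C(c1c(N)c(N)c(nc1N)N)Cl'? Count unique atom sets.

4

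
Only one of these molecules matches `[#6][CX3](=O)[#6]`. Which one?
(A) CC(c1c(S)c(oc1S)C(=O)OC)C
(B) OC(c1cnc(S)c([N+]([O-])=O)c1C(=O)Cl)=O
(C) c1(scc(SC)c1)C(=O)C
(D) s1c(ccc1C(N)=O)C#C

[#6][CX3](=O)[#6] describes a carbonyl carbon (no H) flanked by two carbons (a ketone).
(A) has a methyl-ester group (-C(=O)OCH3) but one neighbour of the carbonyl carbon is O, not C.
(B) has a carboxylic acid group (-C(=O)OH) but one neighbour of the carbonyl carbon is O, not C.
(C) contains an acetyl/ketone group (-C(=O)CH3), which satisfies every atom and bond constraint.
(D) has a primary amide (-C(=O)NH2) but one neighbour of the carbonyl carbon is N, not C.
So the answer is (C).

C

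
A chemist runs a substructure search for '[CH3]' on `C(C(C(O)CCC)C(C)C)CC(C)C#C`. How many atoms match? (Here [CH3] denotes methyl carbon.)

Check the 15 heavy atoms by environment: 4× C (H3) → match; 5× C (H1) → no; 4× C (H2) → no; 1× C (H0) → no; 1× O (H1) → no.
That gives 4 matching atoms.

4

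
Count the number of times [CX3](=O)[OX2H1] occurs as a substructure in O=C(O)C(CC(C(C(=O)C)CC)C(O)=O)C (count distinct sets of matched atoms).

2

[CX3](=O)[OX2H1] is the SMARTS for a carboxylic acid: an sp2 carbon double-bonded to O and single-bonded to an -OH oxygen.
The molecule carries 2 separate instances of a carboxylic acid group (-C(=O)OH) meeting every constraint; each maps to a distinct set of atoms, giving 2 matches.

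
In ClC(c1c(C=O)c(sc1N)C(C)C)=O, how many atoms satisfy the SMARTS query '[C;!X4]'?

2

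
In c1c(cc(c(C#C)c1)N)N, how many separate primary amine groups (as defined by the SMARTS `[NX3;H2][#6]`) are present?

2

[NX3;H2][#6] is the SMARTS for a primary amine: a trivalent nitrogen with two H attached to carbon.
The molecule carries 2 separate instances of a primary amino group (-NH2) meeting every constraint; each maps to a distinct set of atoms, giving 2 matches.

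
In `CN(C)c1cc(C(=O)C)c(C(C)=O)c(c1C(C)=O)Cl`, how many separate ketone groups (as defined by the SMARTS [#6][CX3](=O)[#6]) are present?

[#6][CX3](=O)[#6] is the SMARTS for a ketone: a carbonyl carbon (no H) flanked by two carbons.
The molecule carries 3 separate instances of an acetyl/ketone group (-C(=O)CH3) meeting every constraint; each maps to a distinct set of atoms, giving 3 matches.

3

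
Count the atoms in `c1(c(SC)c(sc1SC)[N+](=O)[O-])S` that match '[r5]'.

5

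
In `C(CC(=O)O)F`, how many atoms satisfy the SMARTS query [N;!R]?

0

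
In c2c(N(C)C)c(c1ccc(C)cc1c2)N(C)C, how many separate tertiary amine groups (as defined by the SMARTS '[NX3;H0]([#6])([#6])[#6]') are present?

2

[NX3;H0]([#6])([#6])[#6] is the SMARTS for a tertiary amine: a trivalent nitrogen with no H, bonded to three carbons.
The molecule carries 2 separate instances of a dimethylamino group (-N(CH3)2) meeting every constraint; each maps to a distinct set of atoms, giving 2 matches.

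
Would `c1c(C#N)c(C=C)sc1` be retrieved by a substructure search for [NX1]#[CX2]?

The pattern [NX1]#[CX2] describes a nitrogen triple-bonded to a two-connected carbon — a nitrile.
The molecule carries a nitrile (-C#N), whose atoms satisfy every constraint of the query, so the pattern matches.

Yes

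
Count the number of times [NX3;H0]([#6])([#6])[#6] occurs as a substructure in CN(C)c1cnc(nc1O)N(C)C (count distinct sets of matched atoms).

[NX3;H0]([#6])([#6])[#6] is the SMARTS for a tertiary amine: a trivalent nitrogen with no H, bonded to three carbons.
The molecule carries 2 separate instances of a dimethylamino group (-N(CH3)2) meeting every constraint; each maps to a distinct set of atoms, giving 2 matches.

2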